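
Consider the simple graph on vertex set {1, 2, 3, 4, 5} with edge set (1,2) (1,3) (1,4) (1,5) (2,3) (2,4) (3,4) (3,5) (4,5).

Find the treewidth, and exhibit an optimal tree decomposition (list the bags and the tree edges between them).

Treewidth 3.
One optimal decomposition is:
Bags: B1 = {1, 3, 4, 5}  B2 = {1, 2, 3, 4}
Tree: B1–B2

Each bag holds 4 vertices, so the decomposition has width 3, which upper-bounds the treewidth. Conversely, {1, 2, 3, 4} is a clique of size 4, and the vertices of any clique must share a bag in every tree decomposition; so some bag has ≥ 4 vertices and tw(G) ≥ 3. The upper and lower bounds meet at 3, so that is the treewidth.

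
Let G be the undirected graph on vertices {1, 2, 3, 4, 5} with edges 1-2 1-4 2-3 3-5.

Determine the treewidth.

1

A width-1 tree decomposition is:
Bags: B1 = {1, 4}  B2 = {1, 2}  B3 = {2, 3}  B4 = {3, 5}
Tree: B1–B2, B2–B3, B3–B4
Each bag holds 2 vertices, so the decomposition has width 1, which upper-bounds the treewidth. G has an edge, so its treewidth is at least 1. The upper and lower bounds meet at 1, so that is the treewidth.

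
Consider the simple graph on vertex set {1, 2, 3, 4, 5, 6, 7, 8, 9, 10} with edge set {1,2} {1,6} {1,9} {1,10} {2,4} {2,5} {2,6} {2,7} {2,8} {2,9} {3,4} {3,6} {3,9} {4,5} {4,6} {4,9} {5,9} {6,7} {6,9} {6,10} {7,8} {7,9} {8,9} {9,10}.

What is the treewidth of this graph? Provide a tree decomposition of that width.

Every bag has size at most 4, so the width is 4 − 1 = 3 and tw(G) ≤ 3. For the lower bound, the 4 vertices {1, 6, 9, 10} are pairwise adjacent, and any tree decomposition puts a clique entirely inside one bag — forcing width ≥ 3. Therefore the treewidth is 3.

Treewidth 3.
One such decomposition:
Bags: B1 = {2, 4, 6, 9}  B2 = {2, 6, 7, 9}  B3 = {3, 4, 6, 9}  B4 = {2, 7, 8, 9}  B5 = {1, 2, 6, 9}  B6 = {1, 6, 9, 10}  B7 = {2, 4, 5, 9}
Tree: B1–B2, B1–B3, B2–B4, B2–B5, B5–B6, B1–B7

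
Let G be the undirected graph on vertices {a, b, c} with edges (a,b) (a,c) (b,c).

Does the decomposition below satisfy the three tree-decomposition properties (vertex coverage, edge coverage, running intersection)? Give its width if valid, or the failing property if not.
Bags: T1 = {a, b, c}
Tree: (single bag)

Yes; width 2.

Checking the three conditions: (i) the bags cover all of {a, b, c}; (ii) for each edge, some bag contains both endpoints; (iii) the bags containing any fixed vertex form a subtree. All hold, so the decomposition is valid with width 3 − 1 = 2.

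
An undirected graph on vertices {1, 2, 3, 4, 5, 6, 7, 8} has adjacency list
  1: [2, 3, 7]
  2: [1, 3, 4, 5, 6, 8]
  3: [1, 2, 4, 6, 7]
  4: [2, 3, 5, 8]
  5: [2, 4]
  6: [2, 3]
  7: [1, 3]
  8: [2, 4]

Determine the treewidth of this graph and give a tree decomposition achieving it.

Treewidth 2.
One optimal decomposition is:
Bags: B1 = {2, 3, 6}  B2 = {2, 3, 4}  B3 = {1, 2, 3}  B4 = {2, 4, 5}  B5 = {2, 4, 8}  B6 = {1, 3, 7}
Tree: B1–B2, B1–B3, B2–B4, B2–B5, B3–B6

Each bag holds 3 vertices, so the decomposition has width 2, which upper-bounds the treewidth. For the lower bound, the 3 vertices {2, 4, 8} are pairwise adjacent, and any tree decomposition puts a clique entirely inside one bag — forcing width ≥ 2. The upper and lower bounds meet at 2, so that is the treewidth.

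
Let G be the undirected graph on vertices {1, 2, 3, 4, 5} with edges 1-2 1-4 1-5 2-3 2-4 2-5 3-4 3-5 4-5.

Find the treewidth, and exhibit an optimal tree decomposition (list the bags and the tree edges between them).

Every bag has size at most 4, so the width is 4 − 1 = 3 and tw(G) ≤ 3. Conversely, {1, 2, 4, 5} is a clique of size 4, and the vertices of any clique must share a bag in every tree decomposition; so some bag has ≥ 4 vertices and tw(G) ≥ 3. Therefore the treewidth is 3.

Treewidth 3.
One optimal decomposition is:
Bags: B1 = {1, 2, 4, 5}  B2 = {2, 3, 4, 5}
Tree: B1–B2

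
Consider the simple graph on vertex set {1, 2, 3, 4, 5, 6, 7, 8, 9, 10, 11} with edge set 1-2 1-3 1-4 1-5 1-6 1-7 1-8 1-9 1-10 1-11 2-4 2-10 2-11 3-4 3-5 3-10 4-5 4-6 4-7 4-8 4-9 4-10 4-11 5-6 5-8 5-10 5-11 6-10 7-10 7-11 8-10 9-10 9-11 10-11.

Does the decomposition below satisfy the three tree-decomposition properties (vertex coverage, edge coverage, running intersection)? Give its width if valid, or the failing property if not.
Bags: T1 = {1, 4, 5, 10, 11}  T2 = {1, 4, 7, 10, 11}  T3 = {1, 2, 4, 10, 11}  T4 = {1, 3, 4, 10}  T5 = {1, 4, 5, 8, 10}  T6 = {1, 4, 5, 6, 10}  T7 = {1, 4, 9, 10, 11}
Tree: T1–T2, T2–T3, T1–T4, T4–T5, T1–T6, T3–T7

A tree decomposition must satisfy three properties: every vertex lies in some bag; for every edge, both endpoints lie together in some bag; and for every vertex, the bags containing it form a connected subtree. Here edge (5,3) lies in no bag, so the decomposition is invalid.

No — edge (5,3) lies in no bag.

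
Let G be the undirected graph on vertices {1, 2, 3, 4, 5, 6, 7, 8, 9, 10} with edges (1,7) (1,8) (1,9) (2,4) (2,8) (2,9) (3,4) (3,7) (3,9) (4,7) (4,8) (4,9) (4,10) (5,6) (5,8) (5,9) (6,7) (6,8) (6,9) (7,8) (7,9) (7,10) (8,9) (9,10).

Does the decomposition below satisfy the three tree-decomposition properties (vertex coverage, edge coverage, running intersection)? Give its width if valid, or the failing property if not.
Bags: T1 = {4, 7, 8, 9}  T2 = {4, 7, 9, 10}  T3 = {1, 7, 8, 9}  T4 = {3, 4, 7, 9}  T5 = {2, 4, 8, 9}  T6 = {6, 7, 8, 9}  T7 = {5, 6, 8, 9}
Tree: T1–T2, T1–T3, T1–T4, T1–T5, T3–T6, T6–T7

Yes; width 3.

Vertex coverage: the bags together contain {1, 2, 3, 4, 5, 6, 7, 8, 9, 10}, the full vertex set. Edge coverage: each edge of G has both endpoints in at least one bag. Running intersection: for every vertex, the bags containing it form a connected subtree. All three properties hold, so this is a valid tree decomposition of width max|bag| − 1 = 3, and hence tw(G) ≤ 3.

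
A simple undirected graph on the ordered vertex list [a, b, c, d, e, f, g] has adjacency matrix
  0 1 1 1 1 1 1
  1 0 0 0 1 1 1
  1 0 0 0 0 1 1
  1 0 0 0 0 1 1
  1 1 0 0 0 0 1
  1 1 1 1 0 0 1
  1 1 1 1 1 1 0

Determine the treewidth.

3

A width-3 tree decomposition is:
Bags: B1 = {a, c, f, g}  B2 = {a, d, f, g}  B3 = {a, b, f, g}  B4 = {a, b, e, g}
Tree: B1–B2, B1–B3, B3–B4
The largest bag has 4 vertices, giving width 3; this decomposition certifies tw(G) ≤ 3. Conversely, {a, b, e, g} is a clique of size 4, and the vertices of any clique must share a bag in every tree decomposition; so some bag has ≥ 4 vertices and tw(G) ≥ 3. Hence tw(G) = 3 exactly.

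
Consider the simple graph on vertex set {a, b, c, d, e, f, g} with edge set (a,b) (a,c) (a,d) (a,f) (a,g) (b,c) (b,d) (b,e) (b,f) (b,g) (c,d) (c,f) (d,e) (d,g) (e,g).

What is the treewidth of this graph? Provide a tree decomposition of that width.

Every bag has size at most 4, so the width is 4 − 1 = 3 and tw(G) ≤ 3. On the other hand G contains the 4-clique {b, d, e, g}. A clique must lie in a single bag of any decomposition, so no decomposition can have width below 3. Combining the bounds, tw(G) = 3.

Treewidth 3.
Bags: B1 = {b, d, e, g}  B2 = {a, b, d, g}  B3 = {a, b, c, d}  B4 = {a, b, c, f}
Tree: B1–B2, B2–B3, B3–B4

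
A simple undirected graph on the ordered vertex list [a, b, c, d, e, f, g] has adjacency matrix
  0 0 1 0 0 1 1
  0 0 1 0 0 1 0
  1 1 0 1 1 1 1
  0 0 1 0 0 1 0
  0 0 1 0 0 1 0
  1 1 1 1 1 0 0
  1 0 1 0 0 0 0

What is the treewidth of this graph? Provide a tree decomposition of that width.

Treewidth 2.
One optimal decomposition is:
Bags: B1 = {b, c, f}  B2 = {c, e, f}  B3 = {c, d, f}  B4 = {a, c, f}  B5 = {a, c, g}
Tree: B1–B2, B1–B3, B2–B4, B4–B5

Each bag holds 3 vertices, so the decomposition has width 2, which upper-bounds the treewidth. On the other hand G contains the 3-clique {a, c, g}. A clique must lie in a single bag of any decomposition, so no decomposition can have width below 2. The upper and lower bounds meet at 2, so that is the treewidth.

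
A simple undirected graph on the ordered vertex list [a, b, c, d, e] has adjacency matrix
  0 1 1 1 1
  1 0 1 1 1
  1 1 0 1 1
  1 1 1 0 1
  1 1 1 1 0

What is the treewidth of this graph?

A width-4 tree decomposition is:
Bags: B1 = {a, b, c, d, e}
Tree: (single bag)
With just one bag of size 5, the width is 5 − 1 = 4, so tw(G) ≤ 4. For the lower bound, the 5 vertices {a, b, c, d, e} are pairwise adjacent, and any tree decomposition puts a clique entirely inside one bag — forcing width ≥ 4. Hence tw(G) = 4 exactly.

4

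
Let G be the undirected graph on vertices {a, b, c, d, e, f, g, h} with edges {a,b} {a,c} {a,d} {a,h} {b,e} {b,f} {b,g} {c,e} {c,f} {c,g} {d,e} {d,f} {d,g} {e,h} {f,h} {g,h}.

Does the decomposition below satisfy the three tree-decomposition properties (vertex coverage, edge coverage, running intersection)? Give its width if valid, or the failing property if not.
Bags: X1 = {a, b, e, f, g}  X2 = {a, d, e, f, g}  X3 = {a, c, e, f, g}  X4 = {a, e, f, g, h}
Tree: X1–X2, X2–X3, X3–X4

Yes; width 4.

Vertex coverage: the bags together contain {a, b, c, d, e, f, g, h}, the full vertex set. Edge coverage: each edge of G has both endpoints in at least one bag. Running intersection: for every vertex, the bags containing it form a connected subtree. All three properties hold, so this is a valid tree decomposition of width max|bag| − 1 = 4, and hence tw(G) ≤ 4.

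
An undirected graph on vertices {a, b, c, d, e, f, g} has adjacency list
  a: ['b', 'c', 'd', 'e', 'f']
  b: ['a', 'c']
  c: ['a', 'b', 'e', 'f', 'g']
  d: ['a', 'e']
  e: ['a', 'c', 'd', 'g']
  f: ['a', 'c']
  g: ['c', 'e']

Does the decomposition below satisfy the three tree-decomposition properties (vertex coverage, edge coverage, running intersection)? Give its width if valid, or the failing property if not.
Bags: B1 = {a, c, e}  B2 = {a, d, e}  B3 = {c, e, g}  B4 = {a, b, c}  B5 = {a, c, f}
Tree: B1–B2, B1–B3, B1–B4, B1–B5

Checking the three conditions: (i) the bags cover all of {a, b, c, d, e, f, g}; (ii) for each edge, some bag contains both endpoints; (iii) the bags containing any fixed vertex form a subtree. All hold, so the decomposition is valid with width 3 − 1 = 2.

Yes; width 2.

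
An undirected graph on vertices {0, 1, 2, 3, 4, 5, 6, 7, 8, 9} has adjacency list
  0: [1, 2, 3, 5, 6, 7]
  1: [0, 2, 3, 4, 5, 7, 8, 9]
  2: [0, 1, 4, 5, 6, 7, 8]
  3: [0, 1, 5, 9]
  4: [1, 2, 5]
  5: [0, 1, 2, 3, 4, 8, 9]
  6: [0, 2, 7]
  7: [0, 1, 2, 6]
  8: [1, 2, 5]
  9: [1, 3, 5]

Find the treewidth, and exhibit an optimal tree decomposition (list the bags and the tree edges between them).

Each bag holds 4 vertices, so the decomposition has width 3, which upper-bounds the treewidth. Conversely, {1, 3, 5, 9} is a clique of size 4, and the vertices of any clique must share a bag in every tree decomposition; so some bag has ≥ 4 vertices and tw(G) ≥ 3. Hence tw(G) = 3 exactly.

Treewidth 3.
One optimal decomposition is:
Bags: B1 = {0, 1, 3, 5}  B2 = {0, 1, 2, 5}  B3 = {0, 1, 2, 7}  B4 = {1, 2, 5, 8}  B5 = {1, 3, 5, 9}  B6 = {0, 2, 6, 7}  B7 = {1, 2, 4, 5}
Tree: B1–B2, B2–B3, B2–B4, B1–B5, B3–B6, B4–B7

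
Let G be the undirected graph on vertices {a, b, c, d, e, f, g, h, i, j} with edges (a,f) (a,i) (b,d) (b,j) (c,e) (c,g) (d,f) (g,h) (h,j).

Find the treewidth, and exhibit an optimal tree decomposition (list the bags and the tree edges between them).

Every bag has size at most 2, so the width is 2 − 1 = 1 and tw(G) ≤ 1. Since G has at least one edge (e.g. e–c), it is not an edgeless graph, so tw(G) ≥ 1. The upper and lower bounds meet at 1, so that is the treewidth.

Treewidth 1.
One optimal decomposition is:
Bags: B1 = {c, e}  B2 = {c, g}  B3 = {g, h}  B4 = {h, j}  B5 = {b, j}  B6 = {b, d}  B7 = {d, f}  B8 = {a, f}  B9 = {a, i}
Tree: B1–B2, B2–B3, B3–B4, B4–B5, B5–B6, B6–B7, B7–B8, B8–B9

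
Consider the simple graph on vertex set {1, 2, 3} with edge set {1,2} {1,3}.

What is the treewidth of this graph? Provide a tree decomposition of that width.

Treewidth 1.
One optimal decomposition is:
Bags: B1 = {1, 2}  B2 = {1, 3}
Tree: B1–B2

Every bag has size at most 2, so the width is 2 − 1 = 1 and tw(G) ≤ 1. Any graph with an edge has treewidth ≥ 1, and G has the edge 2–1. Combining the bounds, tw(G) = 1.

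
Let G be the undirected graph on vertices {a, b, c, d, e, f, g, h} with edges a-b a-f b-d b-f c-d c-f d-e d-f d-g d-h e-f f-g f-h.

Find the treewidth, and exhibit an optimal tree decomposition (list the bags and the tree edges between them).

The largest bag has 3 vertices, giving width 2; this decomposition certifies tw(G) ≤ 2. For the lower bound, the 3 vertices {d, f, g} are pairwise adjacent, and any tree decomposition puts a clique entirely inside one bag — forcing width ≥ 2. Therefore the treewidth is 2.

Treewidth 2.
One such decomposition:
Bags: B1 = {d, f, g}  B2 = {b, d, f}  B3 = {d, e, f}  B4 = {d, f, h}  B5 = {a, b, f}  B6 = {c, d, f}
Tree: B1–B2, B1–B3, B2–B4, B2–B5, B3–B6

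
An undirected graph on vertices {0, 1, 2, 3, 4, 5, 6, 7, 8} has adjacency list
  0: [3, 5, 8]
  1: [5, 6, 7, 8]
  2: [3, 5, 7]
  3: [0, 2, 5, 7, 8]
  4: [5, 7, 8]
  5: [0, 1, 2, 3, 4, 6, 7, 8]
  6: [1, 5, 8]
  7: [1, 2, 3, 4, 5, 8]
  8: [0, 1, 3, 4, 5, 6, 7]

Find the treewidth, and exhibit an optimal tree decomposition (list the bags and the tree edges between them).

The largest bag has 4 vertices, giving width 3; this decomposition certifies tw(G) ≤ 3. For the lower bound, the 4 vertices {0, 3, 5, 8} are pairwise adjacent, and any tree decomposition puts a clique entirely inside one bag — forcing width ≥ 3. The upper and lower bounds meet at 3, so that is the treewidth.

Treewidth 3.
One optimal decomposition is:
Bags: B1 = {3, 5, 7, 8}  B2 = {2, 3, 5, 7}  B3 = {1, 5, 7, 8}  B4 = {1, 5, 6, 8}  B5 = {0, 3, 5, 8}  B6 = {4, 5, 7, 8}
Tree: B1–B2, B1–B3, B3–B4, B1–B5, B1–B6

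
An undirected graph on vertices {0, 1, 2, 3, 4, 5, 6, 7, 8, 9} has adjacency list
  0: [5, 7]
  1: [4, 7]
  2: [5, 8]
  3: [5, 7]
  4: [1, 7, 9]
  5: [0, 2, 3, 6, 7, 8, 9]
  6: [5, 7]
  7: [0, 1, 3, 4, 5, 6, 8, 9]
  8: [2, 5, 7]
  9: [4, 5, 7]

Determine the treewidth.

2

A width-2 tree decomposition is:
Bags: B1 = {5, 6, 7}  B2 = {5, 7, 9}  B3 = {3, 5, 7}  B4 = {5, 7, 8}  B5 = {2, 5, 8}  B6 = {0, 5, 7}  B7 = {4, 7, 9}  B8 = {1, 4, 7}
Tree: B1–B2, B2–B3, B3–B4, B4–B5, B1–B6, B2–B7, B7–B8
Every bag has size at most 3, so the width is 3 − 1 = 2 and tw(G) ≤ 2. Conversely, {2, 5, 8} is a clique of size 3, and the vertices of any clique must share a bag in every tree decomposition; so some bag has ≥ 3 vertices and tw(G) ≥ 2. The upper and lower bounds meet at 2, so that is the treewidth.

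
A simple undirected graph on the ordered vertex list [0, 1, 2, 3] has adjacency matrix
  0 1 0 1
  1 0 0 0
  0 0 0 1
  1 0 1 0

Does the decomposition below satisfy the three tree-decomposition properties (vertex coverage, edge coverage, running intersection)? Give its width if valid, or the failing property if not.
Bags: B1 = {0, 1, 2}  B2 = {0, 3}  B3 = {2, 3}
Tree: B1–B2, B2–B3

No — bags containing vertex 2 are not connected in the tree.

A tree decomposition must satisfy three properties: every vertex lies in some bag; for every edge, both endpoints lie together in some bag; and for every vertex, the bags containing it form a connected subtree. Here bags containing vertex 2 are not connected in the tree, so the decomposition is invalid.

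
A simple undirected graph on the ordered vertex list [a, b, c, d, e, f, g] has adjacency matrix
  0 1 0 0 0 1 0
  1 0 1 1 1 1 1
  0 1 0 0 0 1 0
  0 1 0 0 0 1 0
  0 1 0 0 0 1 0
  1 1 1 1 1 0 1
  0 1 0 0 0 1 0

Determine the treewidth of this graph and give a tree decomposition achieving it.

The largest bag has 3 vertices, giving width 2; this decomposition certifies tw(G) ≤ 2. For the lower bound, the 3 vertices {b, d, f} are pairwise adjacent, and any tree decomposition puts a clique entirely inside one bag — forcing width ≥ 2. Hence tw(G) = 2 exactly.

Treewidth 2.
Bags: B1 = {b, e, f}  B2 = {b, d, f}  B3 = {a, b, f}  B4 = {b, f, g}  B5 = {b, c, f}
Tree: B1–B2, B2–B3, B3–B4, B2–B5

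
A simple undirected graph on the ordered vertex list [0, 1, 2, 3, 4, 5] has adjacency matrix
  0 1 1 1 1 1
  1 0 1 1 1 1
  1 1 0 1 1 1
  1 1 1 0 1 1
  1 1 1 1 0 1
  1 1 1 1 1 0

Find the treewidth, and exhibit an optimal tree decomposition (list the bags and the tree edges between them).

Treewidth 5.
One optimal decomposition is:
Bags: B1 = {0, 1, 2, 3, 4, 5}
Tree: (single bag)

With just one bag of size 6, the width is 6 − 1 = 5, so tw(G) ≤ 5. Conversely, {0, 1, 2, 3, 4, 5} is a clique of size 6, and the vertices of any clique must share a bag in every tree decomposition; so some bag has ≥ 6 vertices and tw(G) ≥ 5. The upper and lower bounds meet at 5, so that is the treewidth.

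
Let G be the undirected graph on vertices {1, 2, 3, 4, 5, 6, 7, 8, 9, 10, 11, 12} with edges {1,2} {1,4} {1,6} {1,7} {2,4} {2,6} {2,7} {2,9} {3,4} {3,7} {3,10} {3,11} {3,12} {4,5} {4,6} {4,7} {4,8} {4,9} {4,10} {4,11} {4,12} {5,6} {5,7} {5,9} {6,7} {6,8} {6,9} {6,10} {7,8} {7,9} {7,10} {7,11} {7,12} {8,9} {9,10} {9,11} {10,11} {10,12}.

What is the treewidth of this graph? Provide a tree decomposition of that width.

Every bag has size at most 5, so the width is 5 − 1 = 4 and tw(G) ≤ 4. Conversely, {4, 7, 9, 10, 11} is a clique of size 5, and the vertices of any clique must share a bag in every tree decomposition; so some bag has ≥ 5 vertices and tw(G) ≥ 4. Hence tw(G) = 4 exactly.

Treewidth 4.
Bags: B1 = {4, 6, 7, 8, 9}  B2 = {4, 6, 7, 9, 10}  B3 = {4, 7, 9, 10, 11}  B4 = {3, 4, 7, 10, 11}  B5 = {2, 4, 6, 7, 9}  B6 = {1, 2, 4, 6, 7}  B7 = {3, 4, 7, 10, 12}  B8 = {4, 5, 6, 7, 9}
Tree: B1–B2, B2–B3, B3–B4, B1–B5, B5–B6, B4–B7, B1–B8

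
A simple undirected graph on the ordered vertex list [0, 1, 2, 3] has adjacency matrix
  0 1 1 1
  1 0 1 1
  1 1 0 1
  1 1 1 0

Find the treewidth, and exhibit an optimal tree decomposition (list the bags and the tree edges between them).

A single bag containing all 4 vertices is trivially a valid decomposition of width 3. On the other hand G contains the 4-clique {0, 1, 2, 3}. A clique must lie in a single bag of any decomposition, so no decomposition can have width below 3. Combining the bounds, tw(G) = 3.

Treewidth 3.
One such decomposition:
Bags: B1 = {0, 1, 2, 3}
Tree: (single bag)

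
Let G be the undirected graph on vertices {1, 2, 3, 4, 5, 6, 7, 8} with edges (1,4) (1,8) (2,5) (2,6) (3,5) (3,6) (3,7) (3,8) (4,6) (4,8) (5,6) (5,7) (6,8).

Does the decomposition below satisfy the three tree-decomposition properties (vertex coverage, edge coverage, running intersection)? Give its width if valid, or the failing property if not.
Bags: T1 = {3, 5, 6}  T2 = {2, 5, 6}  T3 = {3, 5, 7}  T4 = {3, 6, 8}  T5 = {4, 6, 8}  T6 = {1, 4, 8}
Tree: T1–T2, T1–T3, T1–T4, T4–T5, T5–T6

Yes; width 2.

Checking the three conditions: (i) the bags cover all of {1, 2, 3, 4, 5, 6, 7, 8}; (ii) for each edge, some bag contains both endpoints; (iii) the bags containing any fixed vertex form a subtree. All hold, so the decomposition is valid with width 3 − 1 = 2.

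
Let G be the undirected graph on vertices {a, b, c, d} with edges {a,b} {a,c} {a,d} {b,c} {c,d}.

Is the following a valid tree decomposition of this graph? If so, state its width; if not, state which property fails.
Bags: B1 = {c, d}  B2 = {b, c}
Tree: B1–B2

No — vertex a appears in no bag.

A tree decomposition must satisfy three properties: every vertex lies in some bag; for every edge, both endpoints lie together in some bag; and for every vertex, the bags containing it form a connected subtree. Here vertex a appears in no bag, so the decomposition is invalid.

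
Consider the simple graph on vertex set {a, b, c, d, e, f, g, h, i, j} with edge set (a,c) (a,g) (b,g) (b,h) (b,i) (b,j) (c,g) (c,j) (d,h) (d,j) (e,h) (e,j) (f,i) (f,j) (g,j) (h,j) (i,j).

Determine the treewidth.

A width-2 tree decomposition is:
Bags: B1 = {c, g, j}  B2 = {b, g, j}  B3 = {b, i, j}  B4 = {b, h, j}  B5 = {f, i, j}  B6 = {a, c, g}  B7 = {d, h, j}  B8 = {e, h, j}
Tree: B1–B2, B2–B3, B3–B4, B3–B5, B1–B6, B4–B7, B7–B8
Every bag has size at most 3, so the width is 3 − 1 = 2 and tw(G) ≤ 2. Conversely, {f, i, j} is a clique of size 3, and the vertices of any clique must share a bag in every tree decomposition; so some bag has ≥ 3 vertices and tw(G) ≥ 2. The upper and lower bounds meet at 2, so that is the treewidth.

2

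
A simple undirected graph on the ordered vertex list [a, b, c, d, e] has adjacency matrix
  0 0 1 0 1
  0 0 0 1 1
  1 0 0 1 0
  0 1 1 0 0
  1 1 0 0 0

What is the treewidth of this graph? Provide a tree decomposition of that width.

Treewidth 2.
One such decomposition:
Bags: B1 = {a, c, d}  B2 = {a, b, d}  B3 = {a, b, e}
Tree: B1–B2, B2–B3

Each bag holds 3 vertices, so the decomposition has width 2, which upper-bounds the treewidth. For the lower bound, G contains the cycle a–c–d–b–e–a, so G is not a forest; only forests have treewidth ≤ 1, hence tw(G) ≥ 2. Hence tw(G) = 2 exactly.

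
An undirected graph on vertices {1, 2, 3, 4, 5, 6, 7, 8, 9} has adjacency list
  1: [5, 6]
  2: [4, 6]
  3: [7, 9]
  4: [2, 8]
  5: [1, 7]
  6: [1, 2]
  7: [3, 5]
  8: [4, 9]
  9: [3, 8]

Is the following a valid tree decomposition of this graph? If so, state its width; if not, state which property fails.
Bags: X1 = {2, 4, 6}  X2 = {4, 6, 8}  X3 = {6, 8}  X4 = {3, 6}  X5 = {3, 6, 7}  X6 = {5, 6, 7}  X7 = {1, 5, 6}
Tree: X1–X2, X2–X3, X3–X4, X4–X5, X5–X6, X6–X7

A tree decomposition must satisfy three properties: every vertex lies in some bag; for every edge, both endpoints lie together in some bag; and for every vertex, the bags containing it form a connected subtree. Here vertex 9 appears in no bag, so the decomposition is invalid.

No — vertex 9 appears in no bag.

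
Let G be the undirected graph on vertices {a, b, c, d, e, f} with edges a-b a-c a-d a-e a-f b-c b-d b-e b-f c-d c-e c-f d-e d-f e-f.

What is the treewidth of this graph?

A width-5 tree decomposition is:
Bags: B1 = {a, b, c, d, e, f}
Tree: (single bag)
With just one bag of size 6, the width is 6 − 1 = 5, so tw(G) ≤ 5. For the lower bound, the 6 vertices {a, b, c, d, e, f} are pairwise adjacent, and any tree decomposition puts a clique entirely inside one bag — forcing width ≥ 5. Therefore the treewidth is 5.

5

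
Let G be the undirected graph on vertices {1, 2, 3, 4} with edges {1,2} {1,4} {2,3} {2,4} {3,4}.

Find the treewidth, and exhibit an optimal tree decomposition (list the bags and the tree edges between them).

Treewidth 2.
One such decomposition:
Bags: B1 = {2, 3, 4}  B2 = {1, 2, 4}
Tree: B1–B2

The largest bag has 3 vertices, giving width 2; this decomposition certifies tw(G) ≤ 2. On the other hand G contains the 3-clique {1, 2, 4}. A clique must lie in a single bag of any decomposition, so no decomposition can have width below 2. Hence tw(G) = 2 exactly.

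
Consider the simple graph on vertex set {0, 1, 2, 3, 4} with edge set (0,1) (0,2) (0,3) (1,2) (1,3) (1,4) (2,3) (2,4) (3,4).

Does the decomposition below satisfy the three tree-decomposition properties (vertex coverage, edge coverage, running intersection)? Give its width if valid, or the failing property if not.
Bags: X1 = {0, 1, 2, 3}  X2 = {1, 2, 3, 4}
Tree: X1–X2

Vertex coverage: the bags together contain {0, 1, 2, 3, 4}, the full vertex set. Edge coverage: each edge of G has both endpoints in at least one bag. Running intersection: for every vertex, the bags containing it form a connected subtree. All three properties hold, so this is a valid tree decomposition of width max|bag| − 1 = 3, and hence tw(G) ≤ 3.

Yes; width 3.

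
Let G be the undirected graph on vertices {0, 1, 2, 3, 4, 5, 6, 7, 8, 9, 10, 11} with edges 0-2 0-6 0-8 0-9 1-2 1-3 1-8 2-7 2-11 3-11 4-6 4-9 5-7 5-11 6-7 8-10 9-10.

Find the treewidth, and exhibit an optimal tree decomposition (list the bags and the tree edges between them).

Each bag holds 4 vertices, so the decomposition has width 3, which upper-bounds the treewidth. For the lower bound: the 4 vertex sets {4,9,10}, {6}, {0}, {1,2,7,8} are disjoint, each induces a connected subgraph, and every pair is joined by at least one edge of G. Contracting each set to a single vertex therefore yields K_{4} as a minor, and since treewidth is minor-monotone, tw(G) ≥ tw(K_{4}) = 3. Therefore the treewidth is 3.

Treewidth 3.
One such decomposition:
Bags: B1 = {4, 6, 9, 10}  B2 = {0, 6, 9, 10}  B3 = {0, 6, 8, 10}  B4 = {0, 6, 7, 8}  B5 = {0, 2, 7, 8}  B6 = {1, 2, 7, 8}  B7 = {1, 2, 5, 7}  B8 = {1, 2, 5, 11}  B9 = {1, 3, 5, 11}
Tree: B1–B2, B2–B3, B3–B4, B4–B5, B5–B6, B6–B7, B7–B8, B8–B9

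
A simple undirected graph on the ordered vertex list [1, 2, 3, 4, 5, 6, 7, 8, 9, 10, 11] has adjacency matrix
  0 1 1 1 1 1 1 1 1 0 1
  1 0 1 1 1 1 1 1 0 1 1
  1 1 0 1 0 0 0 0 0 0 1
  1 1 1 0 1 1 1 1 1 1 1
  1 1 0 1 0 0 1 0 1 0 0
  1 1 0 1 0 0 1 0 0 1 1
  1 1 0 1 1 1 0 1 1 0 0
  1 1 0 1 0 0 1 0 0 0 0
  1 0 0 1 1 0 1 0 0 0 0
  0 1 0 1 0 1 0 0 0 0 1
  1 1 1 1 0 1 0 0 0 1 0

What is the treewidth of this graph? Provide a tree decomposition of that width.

Each bag holds 5 vertices, so the decomposition has width 4, which upper-bounds the treewidth. Conversely, {1, 4, 5, 7, 9} is a clique of size 5, and the vertices of any clique must share a bag in every tree decomposition; so some bag has ≥ 5 vertices and tw(G) ≥ 4. The upper and lower bounds meet at 4, so that is the treewidth.

Treewidth 4.
One such decomposition:
Bags: B1 = {1, 2, 4, 7, 8}  B2 = {1, 2, 4, 6, 7}  B3 = {1, 2, 4, 5, 7}  B4 = {1, 4, 5, 7, 9}  B5 = {1, 2, 4, 6, 11}  B6 = {2, 4, 6, 10, 11}  B7 = {1, 2, 3, 4, 11}
Tree: B1–B2, B1–B3, B3–B4, B2–B5, B5–B6, B5–B7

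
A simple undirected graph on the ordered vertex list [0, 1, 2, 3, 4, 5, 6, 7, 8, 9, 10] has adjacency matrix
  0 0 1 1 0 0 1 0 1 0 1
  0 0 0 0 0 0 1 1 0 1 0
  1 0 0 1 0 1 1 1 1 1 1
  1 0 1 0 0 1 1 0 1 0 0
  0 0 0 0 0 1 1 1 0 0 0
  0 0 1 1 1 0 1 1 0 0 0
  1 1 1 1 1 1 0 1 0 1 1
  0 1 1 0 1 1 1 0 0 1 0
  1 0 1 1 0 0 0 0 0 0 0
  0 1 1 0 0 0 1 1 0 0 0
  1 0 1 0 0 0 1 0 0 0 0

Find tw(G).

3

A width-3 tree decomposition is:
Bags: B1 = {0, 2, 6, 10}  B2 = {0, 2, 3, 6}  B3 = {2, 3, 5, 6}  B4 = {2, 5, 6, 7}  B5 = {4, 5, 6, 7}  B6 = {2, 6, 7, 9}  B7 = {0, 2, 3, 8}  B8 = {1, 6, 7, 9}
Tree: B1–B2, B2–B3, B3–B4, B4–B5, B4–B6, B2–B7, B6–B8
The largest bag has 4 vertices, giving width 3; this decomposition certifies tw(G) ≤ 3. For the lower bound, the 4 vertices {0, 2, 3, 8} are pairwise adjacent, and any tree decomposition puts a clique entirely inside one bag — forcing width ≥ 3. Hence tw(G) = 3 exactly.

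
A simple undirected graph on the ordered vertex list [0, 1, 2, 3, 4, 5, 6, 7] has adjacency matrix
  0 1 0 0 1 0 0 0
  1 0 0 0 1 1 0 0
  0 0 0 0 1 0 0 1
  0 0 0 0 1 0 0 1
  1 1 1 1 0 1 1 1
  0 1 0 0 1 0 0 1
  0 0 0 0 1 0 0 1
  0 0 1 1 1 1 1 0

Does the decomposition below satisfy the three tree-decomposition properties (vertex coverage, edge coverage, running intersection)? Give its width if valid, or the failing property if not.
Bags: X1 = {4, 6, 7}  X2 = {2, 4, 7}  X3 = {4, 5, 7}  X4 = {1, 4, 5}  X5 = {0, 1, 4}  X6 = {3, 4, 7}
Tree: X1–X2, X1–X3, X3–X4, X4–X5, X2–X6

Yes; width 2.

Every vertex of G appears in some bag (union = {0, 1, 2, 3, 4, 5, 6, 7}); every edge is covered by a bag; and for each vertex v the set of bags containing v is connected in the bag tree. The decomposition is therefore valid. The largest bag has 3 vertices, so the width is 2.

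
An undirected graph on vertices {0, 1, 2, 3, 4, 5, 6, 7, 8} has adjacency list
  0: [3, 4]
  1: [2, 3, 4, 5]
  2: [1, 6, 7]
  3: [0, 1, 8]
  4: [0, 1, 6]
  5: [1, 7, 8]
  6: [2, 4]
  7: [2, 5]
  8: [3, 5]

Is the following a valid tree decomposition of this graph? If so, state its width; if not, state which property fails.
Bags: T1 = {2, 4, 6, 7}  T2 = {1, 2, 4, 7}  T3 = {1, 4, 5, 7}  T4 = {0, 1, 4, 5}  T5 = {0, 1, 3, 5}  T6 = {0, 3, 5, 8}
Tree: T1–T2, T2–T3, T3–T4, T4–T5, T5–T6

Yes; width 3.

Every vertex of G appears in some bag (union = {0, 1, 2, 3, 4, 5, 6, 7, 8}); every edge is covered by a bag; and for each vertex v the set of bags containing v is connected in the bag tree. The decomposition is therefore valid. The largest bag has 4 vertices, so the width is 3.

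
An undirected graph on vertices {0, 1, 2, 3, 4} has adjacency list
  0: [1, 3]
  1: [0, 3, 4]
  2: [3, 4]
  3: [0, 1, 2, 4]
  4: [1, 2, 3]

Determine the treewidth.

A width-2 tree decomposition is:
Bags: B1 = {0, 1, 3}  B2 = {1, 3, 4}  B3 = {2, 3, 4}
Tree: B1–B2, B2–B3
Every bag has size at most 3, so the width is 3 − 1 = 2 and tw(G) ≤ 2. Conversely, {0, 1, 3} is a clique of size 3, and the vertices of any clique must share a bag in every tree decomposition; so some bag has ≥ 3 vertices and tw(G) ≥ 2. Combining the bounds, tw(G) = 2.

2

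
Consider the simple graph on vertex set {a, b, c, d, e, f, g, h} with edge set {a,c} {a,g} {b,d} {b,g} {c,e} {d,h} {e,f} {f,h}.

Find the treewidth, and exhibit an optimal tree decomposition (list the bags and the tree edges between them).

Treewidth 2.
One such decomposition:
Bags: B1 = {c, e, f}  B2 = {a, c, f}  B3 = {a, f, g}  B4 = {b, f, g}  B5 = {b, d, f}  B6 = {d, f, h}
Tree: B1–B2, B2–B3, B3–B4, B4–B5, B5–B6

Each bag holds 3 vertices, so the decomposition has width 2, which upper-bounds the treewidth. The edges f–e–c–a–g–b–d–h–f form a cycle, so G is not a tree and its treewidth is at least 2. Hence tw(G) = 2 exactly.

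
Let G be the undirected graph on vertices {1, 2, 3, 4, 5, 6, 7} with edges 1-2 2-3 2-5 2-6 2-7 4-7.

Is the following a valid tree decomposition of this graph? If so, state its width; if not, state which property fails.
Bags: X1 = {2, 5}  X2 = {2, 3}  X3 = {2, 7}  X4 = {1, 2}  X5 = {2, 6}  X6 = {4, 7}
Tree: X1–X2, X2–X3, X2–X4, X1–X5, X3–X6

Yes; width 1.

Every vertex of G appears in some bag (union = {1, 2, 3, 4, 5, 6, 7}); every edge is covered by a bag; and for each vertex v the set of bags containing v is connected in the bag tree. The decomposition is therefore valid. The largest bag has 2 vertices, so the width is 1.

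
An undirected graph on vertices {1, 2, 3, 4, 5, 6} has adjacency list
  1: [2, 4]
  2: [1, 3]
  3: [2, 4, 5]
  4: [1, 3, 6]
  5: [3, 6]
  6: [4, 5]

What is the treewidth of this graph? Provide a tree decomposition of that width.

Every bag has size at most 3, so the width is 3 − 1 = 2 and tw(G) ≤ 2. The edges 2–1–4–3–2 form a cycle, so G is not a tree and its treewidth is at least 2. The upper and lower bounds meet at 2, so that is the treewidth.

Treewidth 2.
Bags: B1 = {1, 2, 3}  B2 = {1, 3, 4}  B3 = {3, 4, 5}  B4 = {4, 5, 6}
Tree: B1–B2, B2–B3, B3–B4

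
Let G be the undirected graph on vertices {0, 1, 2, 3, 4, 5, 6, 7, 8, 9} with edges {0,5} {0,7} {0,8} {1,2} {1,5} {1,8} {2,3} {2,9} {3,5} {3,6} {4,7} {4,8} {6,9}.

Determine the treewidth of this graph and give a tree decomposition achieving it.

Every bag has size at most 3, so the width is 3 − 1 = 2 and tw(G) ≤ 2. Since 7–4–8–0–7 is a cycle in G, G is not acyclic. Forests are exactly the graphs of treewidth ≤ 1, so tw(G) ≥ 2. The upper and lower bounds meet at 2, so that is the treewidth.

Treewidth 2.
One optimal decomposition is:
Bags: B1 = {0, 4, 7}  B2 = {0, 4, 8}  B3 = {0, 5, 8}  B4 = {1, 5, 8}  B5 = {1, 3, 5}  B6 = {1, 2, 3}  B7 = {2, 3, 6}  B8 = {2, 6, 9}
Tree: B1–B2, B2–B3, B3–B4, B4–B5, B5–B6, B6–B7, B7–B8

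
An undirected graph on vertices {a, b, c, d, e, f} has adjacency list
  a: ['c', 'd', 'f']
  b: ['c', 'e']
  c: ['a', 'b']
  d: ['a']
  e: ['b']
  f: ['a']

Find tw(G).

A width-1 tree decomposition is:
Bags: B1 = {a, c}  B2 = {b, c}  B3 = {a, f}  B4 = {a, d}  B5 = {b, e}
Tree: B1–B2, B1–B3, B3–B4, B2–B5
Every bag has size at most 2, so the width is 2 − 1 = 1 and tw(G) ≤ 1. Since G has at least one edge (e.g. c–a), it is not an edgeless graph, so tw(G) ≥ 1. Combining the bounds, tw(G) = 1.

1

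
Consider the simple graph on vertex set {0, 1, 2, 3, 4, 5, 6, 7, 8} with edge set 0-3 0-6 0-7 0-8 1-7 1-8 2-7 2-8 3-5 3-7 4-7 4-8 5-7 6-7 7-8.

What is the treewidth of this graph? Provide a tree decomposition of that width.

Treewidth 2.
One such decomposition:
Bags: B1 = {0, 7, 8}  B2 = {0, 3, 7}  B3 = {1, 7, 8}  B4 = {3, 5, 7}  B5 = {4, 7, 8}  B6 = {2, 7, 8}  B7 = {0, 6, 7}
Tree: B1–B2, B1–B3, B2–B4, B3–B5, B1–B6, B1–B7

Each bag holds 3 vertices, so the decomposition has width 2, which upper-bounds the treewidth. Conversely, {0, 7, 8} is a clique of size 3, and the vertices of any clique must share a bag in every tree decomposition; so some bag has ≥ 3 vertices and tw(G) ≥ 2. Hence tw(G) = 2 exactly.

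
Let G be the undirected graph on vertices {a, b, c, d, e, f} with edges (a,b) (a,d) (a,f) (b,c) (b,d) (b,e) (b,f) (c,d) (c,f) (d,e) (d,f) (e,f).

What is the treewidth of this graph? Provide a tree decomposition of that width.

Every bag has size at most 4, so the width is 4 − 1 = 3 and tw(G) ≤ 3. For the lower bound, the 4 vertices {b, d, e, f} are pairwise adjacent, and any tree decomposition puts a clique entirely inside one bag — forcing width ≥ 3. Therefore the treewidth is 3.

Treewidth 3.
One such decomposition:
Bags: B1 = {b, d, e, f}  B2 = {a, b, d, f}  B3 = {b, c, d, f}
Tree: B1–B2, B1–B3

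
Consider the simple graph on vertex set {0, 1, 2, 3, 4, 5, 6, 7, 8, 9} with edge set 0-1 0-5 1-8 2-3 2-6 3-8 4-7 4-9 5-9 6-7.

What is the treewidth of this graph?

A width-2 tree decomposition is:
Bags: B1 = {1, 3, 8}  B2 = {0, 1, 3}  B3 = {0, 3, 5}  B4 = {3, 5, 9}  B5 = {3, 4, 9}  B6 = {3, 4, 7}  B7 = {3, 6, 7}  B8 = {2, 3, 6}
Tree: B1–B2, B2–B3, B3–B4, B4–B5, B5–B6, B6–B7, B7–B8
The largest bag has 3 vertices, giving width 2; this decomposition certifies tw(G) ≤ 2. For the lower bound, G contains the cycle 3–8–1–0–5–9–4–7–6–2–3, so G is not a forest; only forests have treewidth ≤ 1, hence tw(G) ≥ 2. Combining the bounds, tw(G) = 2.

2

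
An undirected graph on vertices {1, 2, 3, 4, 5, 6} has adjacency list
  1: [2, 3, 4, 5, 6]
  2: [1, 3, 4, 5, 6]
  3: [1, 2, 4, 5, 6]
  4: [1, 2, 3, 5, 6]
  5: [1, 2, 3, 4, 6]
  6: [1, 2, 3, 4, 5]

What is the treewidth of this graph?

5

A width-5 tree decomposition is:
Bags: B1 = {1, 2, 3, 4, 5, 6}
Tree: (single bag)
With just one bag of size 6, the width is 6 − 1 = 5, so tw(G) ≤ 5. On the other hand G contains the 6-clique {1, 2, 3, 4, 5, 6}. A clique must lie in a single bag of any decomposition, so no decomposition can have width below 5. Hence tw(G) = 5 exactly.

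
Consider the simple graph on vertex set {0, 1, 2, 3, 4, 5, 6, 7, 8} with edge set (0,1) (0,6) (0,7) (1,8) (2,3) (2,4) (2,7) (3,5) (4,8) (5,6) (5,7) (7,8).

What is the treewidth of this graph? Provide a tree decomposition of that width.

Every bag has size at most 4, so the width is 4 − 1 = 3 and tw(G) ≤ 3. For the lower bound: the 4 vertex sets {2,3,4}, {8}, {7}, {0,1,5,6} are disjoint, each induces a connected subgraph, and every pair is joined by at least one edge of G. Contracting each set to a single vertex therefore yields K_{4} as a minor, and since treewidth is minor-monotone, tw(G) ≥ tw(K_{4}) = 3. Hence tw(G) = 3 exactly.

Treewidth 3.
Bags: B1 = {2, 3, 4, 8}  B2 = {2, 3, 7, 8}  B3 = {3, 5, 7, 8}  B4 = {1, 5, 7, 8}  B5 = {0, 1, 5, 7}  B6 = {0, 1, 5, 6}
Tree: B1–B2, B2–B3, B3–B4, B4–B5, B5–B6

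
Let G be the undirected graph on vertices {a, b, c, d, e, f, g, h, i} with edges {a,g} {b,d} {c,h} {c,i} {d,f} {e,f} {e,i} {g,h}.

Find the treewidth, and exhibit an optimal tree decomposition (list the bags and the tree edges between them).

Treewidth 1.
Bags: B1 = {a, g}  B2 = {g, h}  B3 = {c, h}  B4 = {c, i}  B5 = {e, i}  B6 = {e, f}  B7 = {d, f}  B8 = {b, d}
Tree: B1–B2, B2–B3, B3–B4, B4–B5, B5–B6, B6–B7, B7–B8

Each bag holds 2 vertices, so the decomposition has width 1, which upper-bounds the treewidth. Any graph with an edge has treewidth ≥ 1, and G has the edge a–g. The upper and lower bounds meet at 1, so that is the treewidth.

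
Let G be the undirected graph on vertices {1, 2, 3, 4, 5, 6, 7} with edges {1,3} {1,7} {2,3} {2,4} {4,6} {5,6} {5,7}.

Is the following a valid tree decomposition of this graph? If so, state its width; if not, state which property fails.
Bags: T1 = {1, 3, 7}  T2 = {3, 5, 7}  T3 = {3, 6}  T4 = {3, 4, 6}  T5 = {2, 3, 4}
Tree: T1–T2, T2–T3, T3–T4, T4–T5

A tree decomposition must satisfy three properties: every vertex lies in some bag; for every edge, both endpoints lie together in some bag; and for every vertex, the bags containing it form a connected subtree. Here edge (5,6) lies in no bag, so the decomposition is invalid.

No — edge (5,6) lies in no bag.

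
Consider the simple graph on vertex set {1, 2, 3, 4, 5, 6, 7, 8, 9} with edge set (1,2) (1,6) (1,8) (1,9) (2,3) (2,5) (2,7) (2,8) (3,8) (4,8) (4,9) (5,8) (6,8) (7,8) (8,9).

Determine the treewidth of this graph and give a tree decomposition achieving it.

Each bag holds 3 vertices, so the decomposition has width 2, which upper-bounds the treewidth. For the lower bound, the 3 vertices {1, 8, 9} are pairwise adjacent, and any tree decomposition puts a clique entirely inside one bag — forcing width ≥ 2. The upper and lower bounds meet at 2, so that is the treewidth.

Treewidth 2.
One optimal decomposition is:
Bags: B1 = {1, 2, 8}  B2 = {2, 5, 8}  B3 = {2, 3, 8}  B4 = {1, 8, 9}  B5 = {4, 8, 9}  B6 = {2, 7, 8}  B7 = {1, 6, 8}
Tree: B1–B2, B2–B3, B1–B4, B4–B5, B1–B6, B4–B7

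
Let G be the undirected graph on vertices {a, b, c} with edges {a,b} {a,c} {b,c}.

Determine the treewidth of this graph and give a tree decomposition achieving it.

Treewidth 2.
One optimal decomposition is:
Bags: B1 = {a, b, c}
Tree: (single bag)

A single bag containing all 3 vertices is trivially a valid decomposition of width 2. On the other hand G contains the 3-clique {a, b, c}. A clique must lie in a single bag of any decomposition, so no decomposition can have width below 2. Therefore the treewidth is 2.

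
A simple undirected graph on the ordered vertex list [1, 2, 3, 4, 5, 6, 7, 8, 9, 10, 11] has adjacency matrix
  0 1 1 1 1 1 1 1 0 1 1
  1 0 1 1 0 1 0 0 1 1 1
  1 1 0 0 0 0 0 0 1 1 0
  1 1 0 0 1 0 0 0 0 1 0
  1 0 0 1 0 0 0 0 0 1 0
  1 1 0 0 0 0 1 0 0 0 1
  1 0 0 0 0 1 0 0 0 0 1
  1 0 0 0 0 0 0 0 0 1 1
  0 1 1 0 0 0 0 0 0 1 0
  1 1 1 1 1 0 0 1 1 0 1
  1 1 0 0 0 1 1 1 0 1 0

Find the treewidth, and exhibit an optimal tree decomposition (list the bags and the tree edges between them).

Treewidth 3.
One such decomposition:
Bags: B1 = {1, 2, 6, 11}  B2 = {1, 2, 10, 11}  B3 = {1, 2, 3, 10}  B4 = {1, 8, 10, 11}  B5 = {1, 6, 7, 11}  B6 = {1, 2, 4, 10}  B7 = {2, 3, 9, 10}  B8 = {1, 4, 5, 10}
Tree: B1–B2, B2–B3, B2–B4, B1–B5, B3–B6, B3–B7, B6–B8

Each bag holds 4 vertices, so the decomposition has width 3, which upper-bounds the treewidth. On the other hand G contains the 4-clique {1, 8, 10, 11}. A clique must lie in a single bag of any decomposition, so no decomposition can have width below 3. Therefore the treewidth is 3.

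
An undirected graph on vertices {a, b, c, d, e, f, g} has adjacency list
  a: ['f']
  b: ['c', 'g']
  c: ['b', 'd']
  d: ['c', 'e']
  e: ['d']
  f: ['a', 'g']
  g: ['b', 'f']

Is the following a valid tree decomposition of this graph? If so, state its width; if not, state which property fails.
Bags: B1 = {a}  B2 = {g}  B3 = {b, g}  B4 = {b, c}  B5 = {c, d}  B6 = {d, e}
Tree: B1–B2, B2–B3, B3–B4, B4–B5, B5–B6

A tree decomposition must satisfy three properties: every vertex lies in some bag; for every edge, both endpoints lie together in some bag; and for every vertex, the bags containing it form a connected subtree. Here vertex f appears in no bag, so the decomposition is invalid.

No — vertex f appears in no bag.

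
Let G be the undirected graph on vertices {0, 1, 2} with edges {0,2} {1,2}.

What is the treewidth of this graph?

A width-1 tree decomposition is:
Bags: B1 = {0, 2}  B2 = {1, 2}
Tree: B1–B2
The largest bag has 2 vertices, giving width 1; this decomposition certifies tw(G) ≤ 1. Any graph with an edge has treewidth ≥ 1, and G has the edge 0–2. Combining the bounds, tw(G) = 1.

1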